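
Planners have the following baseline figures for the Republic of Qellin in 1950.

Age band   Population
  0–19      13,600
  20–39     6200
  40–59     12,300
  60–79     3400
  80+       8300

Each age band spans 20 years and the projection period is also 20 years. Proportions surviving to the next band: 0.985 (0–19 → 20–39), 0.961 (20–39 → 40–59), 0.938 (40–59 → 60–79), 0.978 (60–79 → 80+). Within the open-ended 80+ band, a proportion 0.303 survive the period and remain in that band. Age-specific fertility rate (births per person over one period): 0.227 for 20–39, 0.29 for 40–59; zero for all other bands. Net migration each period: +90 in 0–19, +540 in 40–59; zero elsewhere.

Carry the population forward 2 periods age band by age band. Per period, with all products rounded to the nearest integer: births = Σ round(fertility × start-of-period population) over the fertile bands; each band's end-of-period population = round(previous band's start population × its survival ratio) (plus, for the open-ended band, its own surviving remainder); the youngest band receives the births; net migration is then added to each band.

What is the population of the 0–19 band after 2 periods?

5015

After projecting period 1:
Births: 6200 × 0.227 = 1407 ; 12300 × 0.29 = 3567 ⇒ total 4974
20–39: 13600 × 0.985 = 13396
40–59: 6200 × 0.961 = 5958
60–79: 12300 × 0.938 = 11537
80+: 3400 × 0.978 + 8300 × 0.303 = 3325 + 2515 = 5840
Net migration: 0–19 + 90 → 5064; 40–59 + 540 → 6498
Population now: 0–19=5064, 20–39=13396, 40–59=6498, 60–79=11537, 80+=5840
After projecting period 2:
Births: 13396 × 0.227 = 3041 ; 6498 × 0.29 = 1884 ⇒ total 4925
20–39: 5064 × 0.985 = 4988
40–59: 13396 × 0.961 = 12874
60–79: 6498 × 0.938 = 6095
80+: 11537 × 0.978 + 5840 × 0.303 = 11283 + 1770 = 13053
Net migration: 0–19 + 90 → 5015; 40–59 + 540 → 13414
Population now: 0–19=5015, 20–39=4988, 40–59=13414, 60–79=6095, 80+=13053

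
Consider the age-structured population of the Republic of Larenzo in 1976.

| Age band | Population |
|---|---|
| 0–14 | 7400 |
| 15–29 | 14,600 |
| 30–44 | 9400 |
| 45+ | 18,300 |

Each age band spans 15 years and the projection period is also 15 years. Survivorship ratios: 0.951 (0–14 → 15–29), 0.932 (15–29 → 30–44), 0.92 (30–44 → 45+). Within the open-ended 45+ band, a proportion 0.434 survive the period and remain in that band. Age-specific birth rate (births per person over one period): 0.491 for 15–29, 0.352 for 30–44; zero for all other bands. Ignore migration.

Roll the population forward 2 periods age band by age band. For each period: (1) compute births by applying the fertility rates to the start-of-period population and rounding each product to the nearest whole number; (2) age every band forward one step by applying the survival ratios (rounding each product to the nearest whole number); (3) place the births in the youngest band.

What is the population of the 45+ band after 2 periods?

19718

Period 1.
Births: 14600 × 0.491 = 7169  |  9400 × 0.352 = 3309 → 10478
15–29: 7400 × 0.951 = 7037
30–44: 14600 × 0.932 = 13607
45+: 9400 × 0.92 + 18300 × 0.434 = 8648 + 7942 = 16590
Population now: 0–14=10478, 15–29=7037, 30–44=13607, 45+=16590
Period 2.
Births: 7037 × 0.491 = 3455  |  13607 × 0.352 = 4790 → 8245
15–29: 10478 × 0.951 = 9965
30–44: 7037 × 0.932 = 6558
45+: 13607 × 0.92 + 16590 × 0.434 = 12518 + 7200 = 19718
Population now: 0–14=8245, 15–29=9965, 30–44=6558, 45+=19718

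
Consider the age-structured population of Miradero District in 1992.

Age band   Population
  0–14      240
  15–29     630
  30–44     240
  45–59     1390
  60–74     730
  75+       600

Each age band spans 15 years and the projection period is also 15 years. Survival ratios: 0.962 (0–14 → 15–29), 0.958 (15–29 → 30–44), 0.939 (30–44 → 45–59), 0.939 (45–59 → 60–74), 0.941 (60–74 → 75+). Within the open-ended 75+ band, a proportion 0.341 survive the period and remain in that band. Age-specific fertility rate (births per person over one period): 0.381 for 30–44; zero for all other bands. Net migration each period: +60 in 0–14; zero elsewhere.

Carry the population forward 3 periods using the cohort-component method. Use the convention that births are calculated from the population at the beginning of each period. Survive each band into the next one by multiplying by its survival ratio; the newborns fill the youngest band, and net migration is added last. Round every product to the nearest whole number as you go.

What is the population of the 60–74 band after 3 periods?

After projecting period 1:
Births: 240 × 0.381 = 91
15–29: 240 × 0.962 = 231
30–44: 630 × 0.958 = 604
45–59: 240 × 0.939 = 225
60–74: 1390 × 0.939 = 1305
75+: 730 × 0.941 + 600 × 0.341 = 687 + 205 = 892
Net migration: 0–14 + 60 → 151
Population now: 0–14=151, 15–29=231, 30–44=604, 45–59=225, 60–74=1305, 75+=892
After projecting period 2:
Births: 604 × 0.381 = 230
15–29: 151 × 0.962 = 145
30–44: 231 × 0.958 = 221
45–59: 604 × 0.939 = 567
60–74: 225 × 0.939 = 211
75+: 1305 × 0.941 + 892 × 0.341 = 1228 + 304 = 1532
Net migration: 0–14 + 60 → 290
Population now: 0–14=290, 15–29=145, 30–44=221, 45–59=567, 60–74=211, 75+=1532
After projecting period 3:
Births: 221 × 0.381 = 84
15–29: 290 × 0.962 = 279
30–44: 145 × 0.958 = 139
45–59: 221 × 0.939 = 208
60–74: 567 × 0.939 = 532
75+: 211 × 0.941 + 1532 × 0.341 = 199 + 522 = 721
Net migration: 0–14 + 60 → 144
Population now: 0–14=144, 15–29=279, 30–44=139, 45–59=208, 60–74=532, 75+=721

532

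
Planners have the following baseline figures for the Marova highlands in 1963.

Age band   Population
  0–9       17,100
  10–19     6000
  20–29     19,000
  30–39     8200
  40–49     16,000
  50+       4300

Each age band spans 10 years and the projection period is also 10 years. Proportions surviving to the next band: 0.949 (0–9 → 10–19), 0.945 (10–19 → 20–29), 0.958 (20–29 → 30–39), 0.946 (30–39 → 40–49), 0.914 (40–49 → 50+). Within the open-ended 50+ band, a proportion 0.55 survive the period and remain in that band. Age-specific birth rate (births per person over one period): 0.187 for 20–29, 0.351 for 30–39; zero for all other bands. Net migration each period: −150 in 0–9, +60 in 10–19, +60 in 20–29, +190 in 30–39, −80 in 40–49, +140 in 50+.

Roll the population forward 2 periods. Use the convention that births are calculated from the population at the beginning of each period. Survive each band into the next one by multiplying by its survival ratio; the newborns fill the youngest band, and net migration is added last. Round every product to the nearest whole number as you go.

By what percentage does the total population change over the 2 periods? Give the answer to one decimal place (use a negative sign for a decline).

-3.1

Period 1.
Births: 19000 * 0.187 = 3553  |  8200 * 0.351 = 2878 — total 6431
10–19: 17100 * 0.949 = 16228
20–29: 6000 * 0.945 = 5670
30–39: 19000 * 0.958 = 18202
40–49: 8200 * 0.946 = 7757
50+: 16000 * 0.914 + 4300 * 0.55 = 14624 + 2365 = 16989
Net migration: 0–9 − 150 → 6281; 10–19 + 60 → 16288; 20–29 + 60 → 5730; 30–39 + 190 → 18392; 40–49 − 80 → 7677; 50+ + 140 → 17129
Population now: 0–9=6281, 10–19=16288, 20–29=5730, 30–39=18392, 40–49=7677, 50+=17129
Period 2.
Births: 5730 * 0.187 = 1072  |  18392 * 0.351 = 6456 — total 7528
10–19: 6281 * 0.949 = 5961
20–29: 16288 * 0.945 = 15392
30–39: 5730 * 0.958 = 5489
40–49: 18392 * 0.946 = 17399
50+: 7677 * 0.914 + 17129 * 0.55 = 7017 + 9421 = 16438
Net migration: 0–9 − 150 → 7378; 10–19 + 60 → 6021; 20–29 + 60 → 15452; 30–39 + 190 → 5679; 40–49 − 80 → 17319; 50+ + 140 → 16578
Population now: 0–9=7378, 10–19=6021, 20–29=15452, 30–39=5679, 40–49=17319, 50+=16578
Total: 70600 → 68427; change = -2173; percentage change = -3.1%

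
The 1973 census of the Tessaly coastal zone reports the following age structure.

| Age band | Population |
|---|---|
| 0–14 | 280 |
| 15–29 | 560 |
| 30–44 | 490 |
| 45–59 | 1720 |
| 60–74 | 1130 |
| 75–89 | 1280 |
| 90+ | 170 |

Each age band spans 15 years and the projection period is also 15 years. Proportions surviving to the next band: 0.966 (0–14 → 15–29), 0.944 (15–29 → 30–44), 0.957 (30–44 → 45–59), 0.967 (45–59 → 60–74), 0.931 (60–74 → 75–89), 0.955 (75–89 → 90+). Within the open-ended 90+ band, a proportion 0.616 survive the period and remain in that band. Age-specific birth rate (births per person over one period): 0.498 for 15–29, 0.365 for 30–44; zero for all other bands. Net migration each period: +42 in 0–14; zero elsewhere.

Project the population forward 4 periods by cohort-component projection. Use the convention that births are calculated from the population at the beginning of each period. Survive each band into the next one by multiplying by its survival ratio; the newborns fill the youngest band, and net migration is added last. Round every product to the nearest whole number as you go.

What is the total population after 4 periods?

4217

(Groups numbered youngest = 1 to oldest = 7.)
After projecting period 1:
Births: 560 × 0.498 = 279  |  490 × 0.365 = 179 → 458
Group 2: 280 × 0.966 = 270
Group 3: 560 × 0.944 = 529
Group 4: 490 × 0.957 = 469
Group 5: 1720 × 0.967 = 1663
Group 6: 1130 × 0.931 = 1052
Group 7: 1280 × 0.955 + 170 × 0.616 = 1222 + 105 = 1327
Net migration: Group 1 + 42 → 500
End of period: [500, 270, 529, 469, 1663, 1052, 1327]
After projecting period 2:
Births: 270 × 0.498 = 134  |  529 × 0.365 = 193 → 327
Group 2: 500 × 0.966 = 483
Group 3: 270 × 0.944 = 255
Group 4: 529 × 0.957 = 506
Group 5: 469 × 0.967 = 454
Group 6: 1663 × 0.931 = 1548
Group 7: 1052 × 0.955 + 1327 × 0.616 = 1005 + 817 = 1822
Net migration: Group 1 + 42 → 369
End of period: [369, 483, 255, 506, 454, 1548, 1822]
After projecting period 3:
Births: 483 × 0.498 = 241  |  255 × 0.365 = 93 → 334
Group 2: 369 × 0.966 = 356
Group 3: 483 × 0.944 = 456
Group 4: 255 × 0.957 = 244
Group 5: 506 × 0.967 = 489
Group 6: 454 × 0.931 = 423
Group 7: 1548 × 0.955 + 1822 × 0.616 = 1478 + 1122 = 2600
Net migration: Group 1 + 42 → 376
End of period: [376, 356, 456, 244, 489, 423, 2600]
After projecting period 4:
Births: 356 × 0.498 = 177  |  456 × 0.365 = 166 → 343
Group 2: 376 × 0.966 = 363
Group 3: 356 × 0.944 = 336
Group 4: 456 × 0.957 = 436
Group 5: 244 × 0.967 = 236
Group 6: 489 × 0.931 = 455
Group 7: 423 × 0.955 + 2600 × 0.616 = 404 + 1602 = 2006
Net migration: Group 1 + 42 → 385
End of period: [385, 363, 336, 436, 236, 455, 2006]
Total after period 4: 385 + 363 + 336 + 436 + 236 + 455 + 2006 = 4217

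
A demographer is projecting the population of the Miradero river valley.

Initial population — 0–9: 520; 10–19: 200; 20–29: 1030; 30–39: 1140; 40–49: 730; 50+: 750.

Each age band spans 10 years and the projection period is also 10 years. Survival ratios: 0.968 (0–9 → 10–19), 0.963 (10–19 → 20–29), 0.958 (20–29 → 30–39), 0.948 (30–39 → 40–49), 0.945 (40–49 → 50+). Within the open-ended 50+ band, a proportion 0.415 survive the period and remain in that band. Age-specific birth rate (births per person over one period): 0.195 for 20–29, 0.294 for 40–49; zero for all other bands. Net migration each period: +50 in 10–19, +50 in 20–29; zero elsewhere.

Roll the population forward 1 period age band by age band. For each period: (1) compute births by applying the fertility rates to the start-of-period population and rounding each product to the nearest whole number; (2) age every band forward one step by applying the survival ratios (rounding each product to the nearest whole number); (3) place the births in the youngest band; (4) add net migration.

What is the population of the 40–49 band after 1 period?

1081

[period 1]
Births: 1030 × 0.195 = 201, 730 × 0.294 = 215 — total 416
10–19: 520 × 0.968 = 503
20–29: 200 × 0.963 = 193
30–39: 1030 × 0.958 = 987
40–49: 1140 × 0.948 = 1081
50+: 730 × 0.945 + 750 × 0.415 = 690 + 311 = 1001
Net migration: 10–19 + 50 → 553; 20–29 + 50 → 243
End of period: [416, 553, 243, 987, 1081, 1001]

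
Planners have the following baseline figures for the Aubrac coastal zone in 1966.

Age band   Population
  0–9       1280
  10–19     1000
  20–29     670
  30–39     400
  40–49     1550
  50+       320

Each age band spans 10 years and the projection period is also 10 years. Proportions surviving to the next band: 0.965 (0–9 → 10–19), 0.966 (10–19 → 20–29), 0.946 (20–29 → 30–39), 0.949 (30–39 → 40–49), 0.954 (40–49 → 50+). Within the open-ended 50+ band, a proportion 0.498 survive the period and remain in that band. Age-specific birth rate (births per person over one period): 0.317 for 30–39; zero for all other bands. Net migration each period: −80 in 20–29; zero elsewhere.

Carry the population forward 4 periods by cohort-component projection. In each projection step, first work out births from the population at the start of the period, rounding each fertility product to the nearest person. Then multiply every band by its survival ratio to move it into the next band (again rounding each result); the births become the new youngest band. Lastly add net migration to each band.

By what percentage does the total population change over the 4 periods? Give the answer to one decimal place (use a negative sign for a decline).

-41.2

Period 1.
Births: 400 * 0.317 = 127
10–19: 1280 * 0.965 = 1235
20–29: 1000 * 0.966 = 966
30–39: 670 * 0.946 = 634
40–49: 400 * 0.949 = 380
50+: 1550 * 0.954 + 320 * 0.498 = 1479 + 159 = 1638
Net migration: 20–29 − 80 → 886
→ [127, 1235, 886, 634, 380, 1638]
Period 2.
Births: 634 * 0.317 = 201
10–19: 127 * 0.965 = 123
20–29: 1235 * 0.966 = 1193
30–39: 886 * 0.946 = 838
40–49: 634 * 0.949 = 602
50+: 380 * 0.954 + 1638 * 0.498 = 363 + 816 = 1179
Net migration: 20–29 − 80 → 1113
→ [201, 123, 1113, 838, 602, 1179]
Period 3.
Births: 838 * 0.317 = 266
10–19: 201 * 0.965 = 194
20–29: 123 * 0.966 = 119
30–39: 1113 * 0.946 = 1053
40–49: 838 * 0.949 = 795
50+: 602 * 0.954 + 1179 * 0.498 = 574 + 587 = 1161
Net migration: 20–29 − 80 → 39
→ [266, 194, 39, 1053, 795, 1161]
Period 4.
Births: 1053 * 0.317 = 334
10–19: 266 * 0.965 = 257
20–29: 194 * 0.966 = 187
30–39: 39 * 0.946 = 37
40–49: 1053 * 0.949 = 999
50+: 795 * 0.954 + 1161 * 0.498 = 758 + 578 = 1336
Net migration: 20–29 − 80 → 107
→ [334, 257, 107, 37, 999, 1336]
Total: 5220 → 3070; change = -2150; percentage change = -41.2%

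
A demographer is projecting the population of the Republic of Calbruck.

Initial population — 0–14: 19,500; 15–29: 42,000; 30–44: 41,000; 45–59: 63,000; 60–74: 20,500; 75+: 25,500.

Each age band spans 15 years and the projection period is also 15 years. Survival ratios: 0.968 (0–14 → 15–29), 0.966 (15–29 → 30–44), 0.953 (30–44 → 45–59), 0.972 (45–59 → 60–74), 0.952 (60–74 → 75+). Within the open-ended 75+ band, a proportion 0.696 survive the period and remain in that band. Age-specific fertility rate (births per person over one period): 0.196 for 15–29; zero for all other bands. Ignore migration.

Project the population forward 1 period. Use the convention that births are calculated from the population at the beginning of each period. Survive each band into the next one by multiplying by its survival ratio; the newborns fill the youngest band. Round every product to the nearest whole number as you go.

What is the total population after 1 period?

Period 1:
Births: 42000 × 0.196 = 8232
15–29: 19500 × 0.968 = 18876
30–44: 42000 × 0.966 = 40572
45–59: 41000 × 0.953 = 39073
60–74: 63000 × 0.972 = 61236
75+: 20500 × 0.952 + 25500 × 0.696 = 19516 + 17748 = 37264
Giving 8232 / 18876 / 40572 / 39073 / 61236 / 37264.
Total after period 1: 8232 + 18876 + 40572 + 39073 + 61236 + 37264 = 205253

205253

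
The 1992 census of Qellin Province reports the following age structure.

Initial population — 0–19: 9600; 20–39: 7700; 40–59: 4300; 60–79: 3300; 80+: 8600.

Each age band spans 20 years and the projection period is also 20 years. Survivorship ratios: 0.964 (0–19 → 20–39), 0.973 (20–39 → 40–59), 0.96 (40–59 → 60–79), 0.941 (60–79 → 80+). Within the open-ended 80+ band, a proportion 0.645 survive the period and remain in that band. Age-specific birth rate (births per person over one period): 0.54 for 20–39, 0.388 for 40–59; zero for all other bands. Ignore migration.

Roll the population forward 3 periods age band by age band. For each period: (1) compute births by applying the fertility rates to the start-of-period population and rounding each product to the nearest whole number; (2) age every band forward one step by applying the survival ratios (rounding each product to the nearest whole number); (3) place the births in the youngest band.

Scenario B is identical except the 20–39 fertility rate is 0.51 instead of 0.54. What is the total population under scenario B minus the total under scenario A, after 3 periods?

-765

(Groups numbered youngest = 1 to oldest = 5.)
Period 1:
Births: 7700 * 0.54 = 4158  |  4300 * 0.388 = 1668 — total 5826
Group 2: 9600 * 0.964 = 9254
Group 3: 7700 * 0.973 = 7492
Group 4: 4300 * 0.96 = 4128
Group 5: 3300 * 0.941 + 8600 * 0.645 = 3105 + 5547 = 8652
→ [5826, 9254, 7492, 4128, 8652]
Period 2:
Births: 9254 * 0.54 = 4997  |  7492 * 0.388 = 2907 — total 7904
Group 2: 5826 * 0.964 = 5616
Group 3: 9254 * 0.973 = 9004
Group 4: 7492 * 0.96 = 7192
Group 5: 4128 * 0.941 + 8652 * 0.645 = 3884 + 5581 = 9465
→ [7904, 5616, 9004, 7192, 9465]
Period 3:
Births: 5616 * 0.54 = 3033  |  9004 * 0.388 = 3494 — total 6527
Group 2: 7904 * 0.964 = 7619
Group 3: 5616 * 0.973 = 5464
Group 4: 9004 * 0.96 = 8644
Group 5: 7192 * 0.941 + 9465 * 0.645 = 6768 + 6105 = 12873
→ [6527, 7619, 5464, 8644, 12873]
Scenario A total after 3 periods: 41127
Scenario B projection —
Period 1:
Births: 7700 * 0.51 = 3927  |  4300 * 0.388 = 1668 — total 5595
Group 2: 9600 * 0.964 = 9254
Group 3: 7700 * 0.973 = 7492
Group 4: 4300 * 0.96 = 4128
Group 5: 3300 * 0.941 + 8600 * 0.645 = 3105 + 5547 = 8652
→ [5595, 9254, 7492, 4128, 8652]
Period 2:
Births: 9254 * 0.51 = 4720  |  7492 * 0.388 = 2907 — total 7627
Group 2: 5595 * 0.964 = 5394
Group 3: 9254 * 0.973 = 9004
Group 4: 7492 * 0.96 = 7192
Group 5: 4128 * 0.941 + 8652 * 0.645 = 3884 + 5581 = 9465
→ [7627, 5394, 9004, 7192, 9465]
Period 3:
Births: 5394 * 0.51 = 2751  |  9004 * 0.388 = 3494 — total 6245
Group 2: 7627 * 0.964 = 7352
Group 3: 5394 * 0.973 = 5248
Group 4: 9004 * 0.96 = 8644
Group 5: 7192 * 0.941 + 9465 * 0.645 = 6768 + 6105 = 12873
→ [6245, 7352, 5248, 8644, 12873]
Scenario B total after 3 periods: 40362
Difference B − A = 40362 − 41127 = -765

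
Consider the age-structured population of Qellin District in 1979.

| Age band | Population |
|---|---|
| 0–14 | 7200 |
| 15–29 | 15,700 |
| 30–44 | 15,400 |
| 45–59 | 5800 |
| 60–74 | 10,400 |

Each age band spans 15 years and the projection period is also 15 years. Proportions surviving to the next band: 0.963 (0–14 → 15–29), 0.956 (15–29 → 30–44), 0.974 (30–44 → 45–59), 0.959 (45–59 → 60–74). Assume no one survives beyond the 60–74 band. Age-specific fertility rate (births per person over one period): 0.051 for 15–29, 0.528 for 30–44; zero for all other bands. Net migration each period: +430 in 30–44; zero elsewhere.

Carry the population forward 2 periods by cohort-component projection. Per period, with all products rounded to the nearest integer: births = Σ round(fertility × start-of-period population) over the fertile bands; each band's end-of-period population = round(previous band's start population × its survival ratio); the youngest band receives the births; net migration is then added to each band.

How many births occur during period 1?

— Period 1 —
Births: 15700 * 0.051 = 801 ; 15400 * 0.528 = 8131 ⇒ total 8932
15–29: 7200 * 0.963 = 6934
30–44: 15700 * 0.956 = 15009
45–59: 15400 * 0.974 = 15000
60–74: 5800 * 0.959 = 5562
Net migration: 30–44 + 430 → 15439
End of period: [8932, 6934, 15439, 15000, 5562]

8932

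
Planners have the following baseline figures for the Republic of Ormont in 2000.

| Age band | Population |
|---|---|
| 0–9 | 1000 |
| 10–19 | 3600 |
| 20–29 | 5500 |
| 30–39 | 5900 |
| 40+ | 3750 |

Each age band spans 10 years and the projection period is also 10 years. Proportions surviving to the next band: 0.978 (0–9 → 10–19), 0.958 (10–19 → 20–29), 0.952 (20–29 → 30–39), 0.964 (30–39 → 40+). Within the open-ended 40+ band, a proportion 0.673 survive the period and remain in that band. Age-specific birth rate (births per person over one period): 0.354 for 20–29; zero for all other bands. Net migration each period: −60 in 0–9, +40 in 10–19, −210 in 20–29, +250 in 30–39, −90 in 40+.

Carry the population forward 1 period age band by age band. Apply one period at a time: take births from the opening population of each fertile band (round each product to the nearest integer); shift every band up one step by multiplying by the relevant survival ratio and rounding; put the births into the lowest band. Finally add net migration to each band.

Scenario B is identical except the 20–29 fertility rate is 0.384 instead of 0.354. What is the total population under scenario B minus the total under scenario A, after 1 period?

165

Numbering the groups 1..5 from youngest to oldest:
Period 1.
Births: 5500 × 0.354 = 1947
Group 2: 1000 × 0.978 = 978
Group 3: 3600 × 0.958 = 3449
Group 4: 5500 × 0.952 = 5236
Group 5: 5900 × 0.964 + 3750 × 0.673 = 5688 + 2524 = 8212
Net migration: Group 1 − 60 → 1887; Group 2 + 40 → 1018; Group 3 − 210 → 3239; Group 4 + 250 → 5486; Group 5 − 90 → 8122
Population now: 0–9=1887, 10–19=1018, 20–29=3239, 30–39=5486, 40+=8122
Scenario A total after 1 period: 19752
Scenario B projection —
Period 1.
Births: 5500 × 0.384 = 2112
Group 2: 1000 × 0.978 = 978
Group 3: 3600 × 0.958 = 3449
Group 4: 5500 × 0.952 = 5236
Group 5: 5900 × 0.964 + 3750 × 0.673 = 5688 + 2524 = 8212
Net migration: Group 1 − 60 → 2052; Group 2 + 40 → 1018; Group 3 − 210 → 3239; Group 4 + 250 → 5486; Group 5 − 90 → 8122
Population now: 0–9=2052, 10–19=1018, 20–29=3239, 30–39=5486, 40+=8122
Scenario B total after 1 period: 19917
Difference B − A = 19917 − 19752 = 165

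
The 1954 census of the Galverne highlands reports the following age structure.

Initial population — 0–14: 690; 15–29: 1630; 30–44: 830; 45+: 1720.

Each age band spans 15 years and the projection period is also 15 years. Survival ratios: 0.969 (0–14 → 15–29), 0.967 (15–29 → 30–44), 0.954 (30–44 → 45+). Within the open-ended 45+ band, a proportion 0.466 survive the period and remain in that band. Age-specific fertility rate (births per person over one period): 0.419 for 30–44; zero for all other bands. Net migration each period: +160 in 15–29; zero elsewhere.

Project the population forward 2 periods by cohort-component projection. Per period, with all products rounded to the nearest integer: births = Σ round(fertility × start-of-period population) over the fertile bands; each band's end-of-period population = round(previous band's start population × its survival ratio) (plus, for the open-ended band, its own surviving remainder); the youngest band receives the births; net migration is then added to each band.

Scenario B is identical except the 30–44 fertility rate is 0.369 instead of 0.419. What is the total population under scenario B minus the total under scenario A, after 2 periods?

Call the bands 1 to 4, youngest first.
Period 1.
Births: 830 × 0.419 = 348
Band 2: 690 × 0.969 = 669
Band 3: 1630 × 0.967 = 1576
Band 4: 830 × 0.954 + 1720 × 0.466 = 792 + 802 = 1594
Net migration: Band 2 + 160 → 829
Population now: 0–14=348, 15–29=829, 30–44=1576, 45+=1594
Period 2.
Births: 1576 × 0.419 = 660
Band 2: 348 × 0.969 = 337
Band 3: 829 × 0.967 = 802
Band 4: 1576 × 0.954 + 1594 × 0.466 = 1504 + 743 = 2247
Net migration: Band 2 + 160 → 497
Population now: 0–14=660, 15–29=497, 30–44=802, 45+=2247
Scenario A total after 2 periods: 4206
Scenario B projection —
Period 1.
Births: 830 × 0.369 = 306
Band 2: 690 × 0.969 = 669
Band 3: 1630 × 0.967 = 1576
Band 4: 830 × 0.954 + 1720 × 0.466 = 792 + 802 = 1594
Net migration: Band 2 + 160 → 829
Population now: 0–14=306, 15–29=829, 30–44=1576, 45+=1594
Period 2.
Births: 1576 × 0.369 = 582
Band 2: 306 × 0.969 = 297
Band 3: 829 × 0.967 = 802
Band 4: 1576 × 0.954 + 1594 × 0.466 = 1504 + 743 = 2247
Net migration: Band 2 + 160 → 457
Population now: 0–14=582, 15–29=457, 30–44=802, 45+=2247
Scenario B total after 2 periods: 4088
Difference B − A = 4088 − 4206 = -118

-118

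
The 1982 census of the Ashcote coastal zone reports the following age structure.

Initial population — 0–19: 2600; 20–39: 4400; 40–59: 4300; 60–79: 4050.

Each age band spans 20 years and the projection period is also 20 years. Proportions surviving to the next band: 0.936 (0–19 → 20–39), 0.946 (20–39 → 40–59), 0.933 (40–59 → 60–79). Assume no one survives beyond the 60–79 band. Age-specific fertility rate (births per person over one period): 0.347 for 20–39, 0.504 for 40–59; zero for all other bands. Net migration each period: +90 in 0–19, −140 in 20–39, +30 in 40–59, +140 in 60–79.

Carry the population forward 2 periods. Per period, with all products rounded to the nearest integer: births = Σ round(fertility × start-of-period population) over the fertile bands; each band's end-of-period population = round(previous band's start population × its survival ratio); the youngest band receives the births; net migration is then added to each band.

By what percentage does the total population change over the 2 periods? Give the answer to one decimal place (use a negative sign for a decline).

After projecting period 1:
Births: 4400 × 0.347 = 1527 ; 4300 × 0.504 = 2167 → total 3694
20–39: 2600 × 0.936 = 2434
40–59: 4400 × 0.946 = 4162
60–79: 4300 × 0.933 = 4012
Net migration: 0–19 + 90 → 3784; 20–39 − 140 → 2294; 40–59 + 30 → 4192; 60–79 + 140 → 4152
→ [3784, 2294, 4192, 4152]
After projecting period 2:
Births: 2294 × 0.347 = 796 ; 4192 × 0.504 = 2113 → total 2909
20–39: 3784 × 0.936 = 3542
40–59: 2294 × 0.946 = 2170
60–79: 4192 × 0.933 = 3911
Net migration: 0–19 + 90 → 2999; 20–39 − 140 → 3402; 40–59 + 30 → 2200; 60–79 + 140 → 4051
→ [2999, 3402, 2200, 4051]
Total: 15350 → 12652; change = -2698; percentage change = -17.6%

-17.6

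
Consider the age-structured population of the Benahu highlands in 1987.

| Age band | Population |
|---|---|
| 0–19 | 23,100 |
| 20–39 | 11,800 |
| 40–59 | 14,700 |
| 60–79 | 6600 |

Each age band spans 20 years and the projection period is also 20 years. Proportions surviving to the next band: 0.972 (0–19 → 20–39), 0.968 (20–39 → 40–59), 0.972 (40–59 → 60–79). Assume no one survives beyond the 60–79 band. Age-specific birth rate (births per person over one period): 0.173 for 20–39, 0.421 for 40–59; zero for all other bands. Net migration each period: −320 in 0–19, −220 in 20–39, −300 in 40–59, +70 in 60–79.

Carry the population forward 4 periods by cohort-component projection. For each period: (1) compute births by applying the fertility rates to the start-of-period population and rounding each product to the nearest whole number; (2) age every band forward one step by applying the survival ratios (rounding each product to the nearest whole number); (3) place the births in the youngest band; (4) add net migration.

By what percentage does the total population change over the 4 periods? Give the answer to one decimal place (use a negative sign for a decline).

(Groups numbered youngest = 1 to oldest = 4.)
[period 1]
Births: 11800 × 0.173 = 2041, 14700 × 0.421 = 6189 ⇒ total 8230
Group 2: 23100 × 0.972 = 22453
Group 3: 11800 × 0.968 = 11422
Group 4: 14700 × 0.972 = 14288
Net migration: Group 1 − 320 → 7910; Group 2 − 220 → 22233; Group 3 − 300 → 11122; Group 4 + 70 → 14358
→ [7910, 22233, 11122, 14358]
[period 2]
Births: 22233 × 0.173 = 3846, 11122 × 0.421 = 4682 ⇒ total 8528
Group 2: 7910 × 0.972 = 7689
Group 3: 22233 × 0.968 = 21522
Group 4: 11122 × 0.972 = 10811
Net migration: Group 1 − 320 → 8208; Group 2 − 220 → 7469; Group 3 − 300 → 21222; Group 4 + 70 → 10881
→ [8208, 7469, 21222, 10881]
[period 3]
Births: 7469 × 0.173 = 1292, 21222 × 0.421 = 8934 ⇒ total 10226
Group 2: 8208 × 0.972 = 7978
Group 3: 7469 × 0.968 = 7230
Group 4: 21222 × 0.972 = 20628
Net migration: Group 1 − 320 → 9906; Group 2 − 220 → 7758; Group 3 − 300 → 6930; Group 4 + 70 → 20698
→ [9906, 7758, 6930, 20698]
[period 4]
Births: 7758 × 0.173 = 1342, 6930 × 0.421 = 2918 ⇒ total 4260
Group 2: 9906 × 0.972 = 9629
Group 3: 7758 × 0.968 = 7510
Group 4: 6930 × 0.972 = 6736
Net migration: Group 1 − 320 → 3940; Group 2 − 220 → 9409; Group 3 − 300 → 7210; Group 4 + 70 → 6806
→ [3940, 9409, 7210, 6806]
Total: 56200 → 27365; change = -28835; percentage change = -51.3%

-51.3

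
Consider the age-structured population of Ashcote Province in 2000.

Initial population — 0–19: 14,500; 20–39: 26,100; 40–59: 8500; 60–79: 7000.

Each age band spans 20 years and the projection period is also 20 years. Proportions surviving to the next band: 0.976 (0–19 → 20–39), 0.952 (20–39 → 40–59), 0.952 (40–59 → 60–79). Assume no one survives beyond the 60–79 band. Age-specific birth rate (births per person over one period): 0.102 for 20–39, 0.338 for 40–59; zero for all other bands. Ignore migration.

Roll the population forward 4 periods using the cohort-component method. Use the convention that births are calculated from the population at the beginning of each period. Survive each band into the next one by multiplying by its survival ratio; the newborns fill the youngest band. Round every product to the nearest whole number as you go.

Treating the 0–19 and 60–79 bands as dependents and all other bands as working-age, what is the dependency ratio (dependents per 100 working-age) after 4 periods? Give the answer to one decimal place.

Period 1.
Births: 26100 * 0.102 = 2662, 8500 * 0.338 = 2873 → 5535
20–39: 14500 * 0.976 = 14152
40–59: 26100 * 0.952 = 24847
60–79: 8500 * 0.952 = 8092
Population now: 0–19=5535, 20–39=14152, 40–59=24847, 60–79=8092
Period 2.
Births: 14152 * 0.102 = 1444, 24847 * 0.338 = 8398 → 9842
20–39: 5535 * 0.976 = 5402
40–59: 14152 * 0.952 = 13473
60–79: 24847 * 0.952 = 23654
Population now: 0–19=9842, 20–39=5402, 40–59=13473, 60–79=23654
Period 3.
Births: 5402 * 0.102 = 551, 13473 * 0.338 = 4554 → 5105
20–39: 9842 * 0.976 = 9606
40–59: 5402 * 0.952 = 5143
60–79: 13473 * 0.952 = 12826
Population now: 0–19=5105, 20–39=9606, 40–59=5143, 60–79=12826
Period 4.
Births: 9606 * 0.102 = 980, 5143 * 0.338 = 1738 → 2718
20–39: 5105 * 0.976 = 4982
40–59: 9606 * 0.952 = 9145
60–79: 5143 * 0.952 = 4896
Population now: 0–19=2718, 20–39=4982, 40–59=9145, 60–79=4896
Dependents (band 0–19 + band 60–79) = 2718 + 4896 = 7614; working-age = 14127; ratio = 7614/14127 × 100 = 53.9

53.9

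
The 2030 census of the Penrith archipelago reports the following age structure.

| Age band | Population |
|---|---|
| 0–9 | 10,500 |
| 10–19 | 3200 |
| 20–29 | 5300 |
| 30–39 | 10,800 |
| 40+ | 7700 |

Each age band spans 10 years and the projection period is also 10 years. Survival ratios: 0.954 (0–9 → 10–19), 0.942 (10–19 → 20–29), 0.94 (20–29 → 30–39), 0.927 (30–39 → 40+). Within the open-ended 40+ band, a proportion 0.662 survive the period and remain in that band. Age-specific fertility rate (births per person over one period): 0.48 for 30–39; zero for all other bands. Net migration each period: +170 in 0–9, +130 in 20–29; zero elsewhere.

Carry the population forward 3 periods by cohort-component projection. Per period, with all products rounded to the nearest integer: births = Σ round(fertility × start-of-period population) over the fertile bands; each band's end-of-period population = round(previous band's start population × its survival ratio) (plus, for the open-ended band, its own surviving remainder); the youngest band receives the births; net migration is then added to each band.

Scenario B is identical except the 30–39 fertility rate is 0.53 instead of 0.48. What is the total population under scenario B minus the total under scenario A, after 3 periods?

— Period 1 —
Births: 10800 × 0.48 = 5184
10–19: 10500 × 0.954 = 10017
20–29: 3200 × 0.942 = 3014
30–39: 5300 × 0.94 = 4982
40+: 10800 × 0.927 + 7700 × 0.662 = 10012 + 5097 = 15109
Net migration: 0–9 + 170 → 5354; 20–29 + 130 → 3144
Giving 5354 / 10017 / 3144 / 4982 / 15109.
— Period 2 —
Births: 4982 × 0.48 = 2391
10–19: 5354 × 0.954 = 5108
20–29: 10017 × 0.942 = 9436
30–39: 3144 × 0.94 = 2955
40+: 4982 × 0.927 + 15109 × 0.662 = 4618 + 10002 = 14620
Net migration: 0–9 + 170 → 2561; 20–29 + 130 → 9566
Giving 2561 / 5108 / 9566 / 2955 / 14620.
— Period 3 —
Births: 2955 × 0.48 = 1418
10–19: 2561 × 0.954 = 2443
20–29: 5108 × 0.942 = 4812
30–39: 9566 × 0.94 = 8992
40+: 2955 × 0.927 + 14620 × 0.662 = 2739 + 9678 = 12417
Net migration: 0–9 + 170 → 1588; 20–29 + 130 → 4942
Giving 1588 / 2443 / 4942 / 8992 / 12417.
Scenario A total after 3 periods: 30382
Scenario B projection —
— Period 1 —
Births: 10800 × 0.53 = 5724
10–19: 10500 × 0.954 = 10017
20–29: 3200 × 0.942 = 3014
30–39: 5300 × 0.94 = 4982
40+: 10800 × 0.927 + 7700 × 0.662 = 10012 + 5097 = 15109
Net migration: 0–9 + 170 → 5894; 20–29 + 130 → 3144
Giving 5894 / 10017 / 3144 / 4982 / 15109.
— Period 2 —
Births: 4982 × 0.53 = 2640
10–19: 5894 × 0.954 = 5623
20–29: 10017 × 0.942 = 9436
30–39: 3144 × 0.94 = 2955
40+: 4982 × 0.927 + 15109 × 0.662 = 4618 + 10002 = 14620
Net migration: 0–9 + 170 → 2810; 20–29 + 130 → 9566
Giving 2810 / 5623 / 9566 / 2955 / 14620.
— Period 3 —
Births: 2955 × 0.53 = 1566
10–19: 2810 × 0.954 = 2681
20–29: 5623 × 0.942 = 5297
30–39: 9566 × 0.94 = 8992
40+: 2955 × 0.927 + 14620 × 0.662 = 2739 + 9678 = 12417
Net migration: 0–9 + 170 → 1736; 20–29 + 130 → 5427
Giving 1736 / 2681 / 5427 / 8992 / 12417.
Scenario B total after 3 periods: 31253
Difference B − A = 31253 − 30382 = 871

871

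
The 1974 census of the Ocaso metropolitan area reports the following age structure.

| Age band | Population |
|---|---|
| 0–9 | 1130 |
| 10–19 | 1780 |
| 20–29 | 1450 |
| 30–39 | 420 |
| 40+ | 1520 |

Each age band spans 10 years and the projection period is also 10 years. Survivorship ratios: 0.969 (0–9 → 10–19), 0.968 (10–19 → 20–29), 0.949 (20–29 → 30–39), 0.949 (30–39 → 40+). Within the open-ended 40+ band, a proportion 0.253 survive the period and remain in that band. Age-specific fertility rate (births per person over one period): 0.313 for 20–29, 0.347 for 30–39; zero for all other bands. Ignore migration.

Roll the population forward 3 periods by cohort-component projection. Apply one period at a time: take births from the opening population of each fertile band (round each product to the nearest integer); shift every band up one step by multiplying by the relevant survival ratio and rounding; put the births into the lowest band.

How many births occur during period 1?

Numbering the groups 1..5 from youngest to oldest:
After projecting period 1:
Births: 1450 * 0.313 = 454 ; 420 * 0.347 = 146 — total 600
Group 2: 1130 * 0.969 = 1095
Group 3: 1780 * 0.968 = 1723
Group 4: 1450 * 0.949 = 1376
Group 5: 420 * 0.949 + 1520 * 0.253 = 399 + 385 = 784
End of period: [600, 1095, 1723, 1376, 784]

600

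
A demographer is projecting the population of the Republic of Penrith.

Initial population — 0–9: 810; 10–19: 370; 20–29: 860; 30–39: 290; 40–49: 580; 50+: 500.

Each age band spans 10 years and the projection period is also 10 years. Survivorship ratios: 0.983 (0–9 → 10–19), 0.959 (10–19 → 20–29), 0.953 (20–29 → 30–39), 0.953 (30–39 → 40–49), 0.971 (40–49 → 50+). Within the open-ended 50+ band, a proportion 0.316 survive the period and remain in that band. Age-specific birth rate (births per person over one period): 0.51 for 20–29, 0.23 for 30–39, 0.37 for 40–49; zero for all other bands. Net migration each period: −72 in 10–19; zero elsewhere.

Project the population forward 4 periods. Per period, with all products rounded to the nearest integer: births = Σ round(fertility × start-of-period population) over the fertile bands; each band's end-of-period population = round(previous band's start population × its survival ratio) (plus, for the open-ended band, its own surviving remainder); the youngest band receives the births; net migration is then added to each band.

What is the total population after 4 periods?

— Period 1 —
Births: 860 × 0.51 = 439 ; 290 × 0.23 = 67 ; 580 × 0.37 = 215 ⇒ total 721
10–19: 810 × 0.983 = 796
20–29: 370 × 0.959 = 355
30–39: 860 × 0.953 = 820
40–49: 290 × 0.953 = 276
50+: 580 × 0.971 + 500 × 0.316 = 563 + 158 = 721
Net migration: 10–19 − 72 → 724
Giving 721 / 724 / 355 / 820 / 276 / 721.
— Period 2 —
Births: 355 × 0.51 = 181 ; 820 × 0.23 = 189 ; 276 × 0.37 = 102 ⇒ total 472
10–19: 721 × 0.983 = 709
20–29: 724 × 0.959 = 694
30–39: 355 × 0.953 = 338
40–49: 820 × 0.953 = 781
50+: 276 × 0.971 + 721 × 0.316 = 268 + 228 = 496
Net migration: 10–19 − 72 → 637
Giving 472 / 637 / 694 / 338 / 781 / 496.
— Period 3 —
Births: 694 × 0.51 = 354 ; 338 × 0.23 = 78 ; 781 × 0.37 = 289 ⇒ total 721
10–19: 472 × 0.983 = 464
20–29: 637 × 0.959 = 611
30–39: 694 × 0.953 = 661
40–49: 338 × 0.953 = 322
50+: 781 × 0.971 + 496 × 0.316 = 758 + 157 = 915
Net migration: 10–19 − 72 → 392
Giving 721 / 392 / 611 / 661 / 322 / 915.
— Period 4 —
Births: 611 × 0.51 = 312 ; 661 × 0.23 = 152 ; 322 × 0.37 = 119 ⇒ total 583
10–19: 721 × 0.983 = 709
20–29: 392 × 0.959 = 376
30–39: 611 × 0.953 = 582
40–49: 661 × 0.953 = 630
50+: 322 × 0.971 + 915 × 0.316 = 313 + 289 = 602
Net migration: 10–19 − 72 → 637
Giving 583 / 637 / 376 / 582 / 630 / 602.
Total after period 4: 583 + 637 + 376 + 582 + 630 + 602 = 3410

3410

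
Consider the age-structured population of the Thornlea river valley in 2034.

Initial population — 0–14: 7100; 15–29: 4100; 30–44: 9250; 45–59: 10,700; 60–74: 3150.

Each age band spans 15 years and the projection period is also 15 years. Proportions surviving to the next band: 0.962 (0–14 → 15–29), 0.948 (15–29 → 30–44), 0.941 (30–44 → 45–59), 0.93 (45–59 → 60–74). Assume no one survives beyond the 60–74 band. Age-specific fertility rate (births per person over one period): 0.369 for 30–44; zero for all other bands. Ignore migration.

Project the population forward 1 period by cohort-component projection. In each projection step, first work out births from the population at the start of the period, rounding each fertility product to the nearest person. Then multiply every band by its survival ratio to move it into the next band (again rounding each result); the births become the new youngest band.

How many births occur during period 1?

3413

[period 1]
Births: 9250 × 0.369 = 3413
15–29: 7100 × 0.962 = 6830
30–44: 4100 × 0.948 = 3887
45–59: 9250 × 0.941 = 8704
60–74: 10700 × 0.93 = 9951
End of period: [3413, 6830, 3887, 8704, 9951]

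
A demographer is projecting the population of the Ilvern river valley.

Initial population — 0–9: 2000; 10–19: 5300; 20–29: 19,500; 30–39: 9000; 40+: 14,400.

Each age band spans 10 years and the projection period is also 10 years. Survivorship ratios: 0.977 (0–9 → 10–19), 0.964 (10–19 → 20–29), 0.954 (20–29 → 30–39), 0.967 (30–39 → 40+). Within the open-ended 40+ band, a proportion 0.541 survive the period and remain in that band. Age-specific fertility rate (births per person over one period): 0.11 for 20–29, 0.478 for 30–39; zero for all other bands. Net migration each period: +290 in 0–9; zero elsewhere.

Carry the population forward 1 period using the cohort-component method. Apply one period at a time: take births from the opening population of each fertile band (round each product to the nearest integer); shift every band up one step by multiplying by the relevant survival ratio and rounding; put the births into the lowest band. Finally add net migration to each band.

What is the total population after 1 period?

48896

(Bands numbered youngest = 1 to oldest = 5.)
Period 1:
Births: 19500 × 0.11 = 2145  |  9000 × 0.478 = 4302 → total 6447
Band 2: 2000 × 0.977 = 1954
Band 3: 5300 × 0.964 = 5109
Band 4: 19500 × 0.954 = 18603
Band 5: 9000 × 0.967 + 14400 × 0.541 = 8703 + 7790 = 16493
Net migration: Band 1 + 290 → 6737
Population now: 0–9=6737, 10–19=1954, 20–29=5109, 30–39=18603, 40+=16493
Total after period 1: 6737 + 1954 + 5109 + 18603 + 16493 = 48896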